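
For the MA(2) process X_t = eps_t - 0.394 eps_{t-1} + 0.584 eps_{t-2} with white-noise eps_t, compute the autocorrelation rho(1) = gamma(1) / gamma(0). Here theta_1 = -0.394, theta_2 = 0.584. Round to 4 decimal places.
\rho(1) = -0.4171

For an MA(q) process with theta_0 = 1, the autocovariance is
  gamma(k) = sigma^2 * sum_{i=0..q-k} theta_i * theta_{i+k},
and rho(k) = gamma(k) / gamma(0). Sigma^2 cancels.
  numerator   = (1)*(-0.394) + (-0.394)*(0.584) = -0.624096.
  denominator = (1)^2 + (-0.394)^2 + (0.584)^2 = 1.496292.
  rho(1) = -0.624096 / 1.496292 = -0.4171.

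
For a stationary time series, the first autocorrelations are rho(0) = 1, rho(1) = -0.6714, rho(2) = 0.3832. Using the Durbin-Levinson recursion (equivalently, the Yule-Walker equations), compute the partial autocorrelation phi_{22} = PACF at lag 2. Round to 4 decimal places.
\phi_{22} = -0.1230

The PACF at lag k is phi_{kk}, the last component of the solution
to the Yule-Walker system G_k phi = r_k where
  (G_k)_{ij} = rho(|i - j|), (r_k)_i = rho(i), i,j = 1..k.
Equivalently, Durbin-Levinson gives phi_{kk} iteratively:
  phi_{11} = rho(1)
  phi_{kk} = [rho(k) - sum_{j=1..k-1} phi_{k-1,j} rho(k-j)]
            / [1 - sum_{j=1..k-1} phi_{k-1,j} rho(j)],
  phi_{k,j} = phi_{k-1,j} - phi_{kk} phi_{k-1,k-j},  j = 1..k-1.
Step k = 1:
  phi_11 = rho(1) = -0.6714.
Step k = 2:
  phi_22 = [rho(2) - phi_11 rho(1)] / [1 - phi_11 rho(1)] = [0.3832 - (-0.6714)(-0.6714)] / [1 - (-0.6714)(-0.6714)]
         = -0.06757796 / 0.54922204 = -0.123.
Therefore phi_{22} = -0.1230.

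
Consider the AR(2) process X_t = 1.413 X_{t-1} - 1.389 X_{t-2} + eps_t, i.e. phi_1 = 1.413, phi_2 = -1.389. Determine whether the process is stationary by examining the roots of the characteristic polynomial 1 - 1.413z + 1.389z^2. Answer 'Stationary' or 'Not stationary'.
\text{Not stationary}

The AR(p) characteristic polynomial is P(z) = 1 - 1.413z + 1.389z^2.
Stationarity requires all roots to lie outside the unit circle, i.e. |z| > 1 for every root.
Set 1 + (-1.413) z + (1.389) z^2 = 0, i.e. a z^2 + b z + c = 0 with a = 1.389, b = -1.413, c = 1.
Discriminant D = b^2 - 4ac = (-1.413)^2 - 4*(1.389)*1 = 1.996569 - (5.556) = -3.559431.
D < 0, so the roots are the complex-conjugate pair z = (-b +/- i sqrt(-D)) / (2a) = 0.5086 +/- 0.6791i.
For a conjugate pair |z|^2 = z * conj(z) = (product of roots) = c/a = 1/(1.389) = 0.719942, so |z| = sqrt(0.719942) = 0.8485 for both roots.
Moduli of all roots: 0.8485, 0.8485.
All moduli strictly greater than 1? No.
Verdict: Not stationary.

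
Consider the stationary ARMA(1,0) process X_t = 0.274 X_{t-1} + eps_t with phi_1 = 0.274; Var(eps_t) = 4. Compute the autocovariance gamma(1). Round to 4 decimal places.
\gamma(1) = 1.1850

Multiply the model equation by X_{t-k} and take expectations. With theta_0 = psi_0 = 1 and psi_j the MA(infinity) weights, this gives
  gamma(k) - sum_i phi_i gamma(k-i) = c_k,
  c_k = sigma^2 * sum_{j=k..q} theta_j psi_{j-k}   (c_k = 0 for k > q),
using gamma(-m) = gamma(m).
Pure AR (q = 0): c_0 = sigma^2 = 4, c_k = 0 for k >= 1.
Equations for k = 0 and k = 1 (AR order 1):
  gamma(0) = phi_1 gamma(1) + c_0
  gamma(1) = phi_1 gamma(0) + c_1
Substituting the second into the first: gamma(0) (1 - phi_1^2) = c_0 + phi_1 c_1, so
  gamma(0) = c_0 / (1 - phi_1^2) = 4 / (1 - (0.274)^2) = 4 / 0.924924 = 4.32468.
  gamma(1) = phi_1 gamma(0) = (0.274)(4.32468) = 1.184962.
Therefore gamma(1) = 1.1850 (to 4 decimal places).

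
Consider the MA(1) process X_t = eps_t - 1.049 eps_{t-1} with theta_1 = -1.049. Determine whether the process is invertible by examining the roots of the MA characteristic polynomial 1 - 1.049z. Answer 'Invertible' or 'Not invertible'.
\text{Not invertible}

The MA(q) characteristic polynomial is P(z) = 1 - 1.049z.
Invertibility requires all roots to lie outside the unit circle, i.e. |z| > 1 for every root.
This is linear in z: 1 + (-1.049) z = 0  =>  z = -1/(-1.049) = 0.953289,  |z| = 0.953289.
Moduli of all roots: 0.9533.
All moduli strictly greater than 1? No.
Verdict: Not invertible.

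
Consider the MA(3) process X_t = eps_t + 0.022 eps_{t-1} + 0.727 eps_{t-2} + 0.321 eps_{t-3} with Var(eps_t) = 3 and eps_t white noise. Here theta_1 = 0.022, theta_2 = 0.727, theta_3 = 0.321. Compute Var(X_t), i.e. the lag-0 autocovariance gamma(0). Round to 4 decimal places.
\gamma(0) = 4.8962

For an MA(q) process X_t = eps_t + sum_i theta_i eps_{t-i} with
Var(eps_t) = sigma^2, the variance is
  gamma(0) = sigma^2 * (1 + sum_i theta_i^2).
  sum_i theta_i^2 = (0.022)^2 + (0.727)^2 + (0.321)^2 = 0.000484 + 0.528529 + 0.103041 = 0.632054.
  gamma(0) = 3 * (1 + 0.632054) = 3 * 1.632054 = 4.896162, which rounds to 4.8962.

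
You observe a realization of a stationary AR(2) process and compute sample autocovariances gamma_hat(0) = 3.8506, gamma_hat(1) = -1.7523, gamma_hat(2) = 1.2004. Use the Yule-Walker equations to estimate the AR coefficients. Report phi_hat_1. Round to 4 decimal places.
\hat\phi_{1} = -0.3950

The Yule-Walker equations for an AR(p) process read, in matrix form,
  Gamma_p phi = r_p,   with   (Gamma_p)_{ij} = gamma(|i - j|),
                       (r_p)_i = gamma(i),   i,j = 1..p.
Substitute the sample gammas (Toeplitz matrix and right-hand side of size 2):
  Gamma_p = [[3.8506, -1.7523], [-1.7523, 3.8506]]
  r_p     = [-1.7523, 1.2004]
Written out:
  3.8506 phi_1 - 1.7523 phi_2 = -1.7523
  -1.7523 phi_1 + 3.8506 phi_2 = 1.2004
Solve by Cramer's rule:
  det = gamma(0)^2 - gamma(1)^2 = (3.8506)^2 - (-1.7523)^2 = 14.82712036 - 3.07055529 = 11.75656507
  phi_hat_1 = [gamma(1) gamma(0) - gamma(1) gamma(2)] / det = [(-1.7523)(3.8506) - (-1.7523)(1.2004)] / 11.75656507 = -4.64394546 / 11.75656507 = -0.395
  phi_hat_2 = [gamma(0) gamma(2) - gamma(1)^2] / det = [(3.8506)(1.2004) - (-1.7523)^2] / 11.75656507 = 1.55170495 / 11.75656507 = 0.132
So phi_hat = [-0.3950, 0.1320].
Therefore phi_hat_1 = -0.3950.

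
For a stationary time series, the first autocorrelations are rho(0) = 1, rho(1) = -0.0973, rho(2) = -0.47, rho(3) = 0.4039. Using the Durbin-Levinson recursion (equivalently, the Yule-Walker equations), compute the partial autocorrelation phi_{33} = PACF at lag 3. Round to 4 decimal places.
\phi_{33} = 0.3810

The PACF at lag k is phi_{kk}, the last component of the solution
to the Yule-Walker system G_k phi = r_k where
  (G_k)_{ij} = rho(|i - j|), (r_k)_i = rho(i), i,j = 1..k.
Equivalently, Durbin-Levinson gives phi_{kk} iteratively:
  phi_{11} = rho(1)
  phi_{kk} = [rho(k) - sum_{j=1..k-1} phi_{k-1,j} rho(k-j)]
            / [1 - sum_{j=1..k-1} phi_{k-1,j} rho(j)],
  phi_{k,j} = phi_{k-1,j} - phi_{kk} phi_{k-1,k-j},  j = 1..k-1.
Step k = 1:
  phi_11 = rho(1) = -0.0973.
Step k = 2:
  phi_22 = [rho(2) - phi_11 rho(1)] / [1 - phi_11 rho(1)] = [-0.47 - (-0.0973)(-0.0973)] / [1 - (-0.0973)(-0.0973)]
         = -0.47946729 / 0.99053271 = -0.48405.
  Update: phi_21 = phi_11 - phi_22 phi_11 = -0.0973 - (-0.48405)(-0.0973) = -0.144398.
Step k = 3:
  phi_33 = [rho(3) - phi_21 rho(2) - phi_22 rho(1)] / [1 - phi_21 rho(1) - phi_22 rho(2)]
    numerator   = 0.4039 - (-0.144398)(-0.47) - (-0.48405)(-0.0973) = 0.28893485
    denominator = 1 - (-0.144398)(-0.0973) - (-0.48405)(-0.47) = 0.7584466
  phi_33 = 0.28893485 / 0.7584466 = 0.381.
Therefore phi_{33} = 0.3810.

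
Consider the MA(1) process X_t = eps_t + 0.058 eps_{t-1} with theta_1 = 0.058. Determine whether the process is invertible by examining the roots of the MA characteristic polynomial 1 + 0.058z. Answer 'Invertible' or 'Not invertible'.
\text{Invertible}

The MA(q) characteristic polynomial is P(z) = 1 + 0.058z.
Invertibility requires all roots to lie outside the unit circle, i.e. |z| > 1 for every root.
This is linear in z: 1 + (0.058) z = 0  =>  z = -1/(0.058) = -17.241379,  |z| = 17.241379.
Moduli of all roots: 17.2414.
All moduli strictly greater than 1? Yes.
Verdict: Invertible.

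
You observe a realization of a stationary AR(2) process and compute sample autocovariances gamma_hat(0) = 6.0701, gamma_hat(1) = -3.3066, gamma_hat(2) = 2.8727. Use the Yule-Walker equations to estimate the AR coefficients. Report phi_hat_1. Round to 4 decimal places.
\hat\phi_{1} = -0.4080

The Yule-Walker equations for an AR(p) process read, in matrix form,
  Gamma_p phi = r_p,   with   (Gamma_p)_{ij} = gamma(|i - j|),
                       (r_p)_i = gamma(i),   i,j = 1..p.
Substitute the sample gammas (Toeplitz matrix and right-hand side of size 2):
  Gamma_p = [[6.0701, -3.3066], [-3.3066, 6.0701]]
  r_p     = [-3.3066, 2.8727]
Written out:
  6.0701 phi_1 - 3.3066 phi_2 = -3.3066
  -3.3066 phi_1 + 6.0701 phi_2 = 2.8727
Solve by Cramer's rule:
  det = gamma(0)^2 - gamma(1)^2 = (6.0701)^2 - (-3.3066)^2 = 36.84611401 - 10.93360356 = 25.91251045
  phi_hat_1 = [gamma(1) gamma(0) - gamma(1) gamma(2)] / det = [(-3.3066)(6.0701) - (-3.3066)(2.8727)] / 25.91251045 = -10.57252284 / 25.91251045 = -0.408
  phi_hat_2 = [gamma(0) gamma(2) - gamma(1)^2] / det = [(6.0701)(2.8727) - (-3.3066)^2] / 25.91251045 = 6.50397271 / 25.91251045 = 0.251
So phi_hat = [-0.4080, 0.2510].
Therefore phi_hat_1 = -0.4080.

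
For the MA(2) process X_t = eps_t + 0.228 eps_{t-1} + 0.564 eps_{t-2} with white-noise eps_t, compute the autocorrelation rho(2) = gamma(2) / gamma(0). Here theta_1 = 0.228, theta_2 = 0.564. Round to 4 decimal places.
\rho(2) = 0.4117

For an MA(q) process with theta_0 = 1, the autocovariance is
  gamma(k) = sigma^2 * sum_{i=0..q-k} theta_i * theta_{i+k},
and rho(k) = gamma(k) / gamma(0). Sigma^2 cancels.
  numerator   = (1)*(0.564) = 0.564.
  denominator = (1)^2 + (0.228)^2 + (0.564)^2 = 1.37008.
  rho(2) = 0.564 / 1.37008 = 0.4117.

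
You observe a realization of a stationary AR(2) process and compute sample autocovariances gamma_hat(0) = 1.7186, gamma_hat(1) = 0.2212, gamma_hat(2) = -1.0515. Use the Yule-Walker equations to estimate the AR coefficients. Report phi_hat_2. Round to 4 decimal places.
\hat\phi_{2} = -0.6390

The Yule-Walker equations for an AR(p) process read, in matrix form,
  Gamma_p phi = r_p,   with   (Gamma_p)_{ij} = gamma(|i - j|),
                       (r_p)_i = gamma(i),   i,j = 1..p.
Substitute the sample gammas (Toeplitz matrix and right-hand side of size 2):
  Gamma_p = [[1.7186, 0.2212], [0.2212, 1.7186]]
  r_p     = [0.2212, -1.0515]
Written out:
  1.7186 phi_1 + 0.2212 phi_2 = 0.2212
  0.2212 phi_1 + 1.7186 phi_2 = -1.0515
Solve by Cramer's rule:
  det = gamma(0)^2 - gamma(1)^2 = (1.7186)^2 - (0.2212)^2 = 2.95358596 - 0.04892944 = 2.90465652
  phi_hat_1 = [gamma(1) gamma(0) - gamma(1) gamma(2)] / det = [(0.2212)(1.7186) - (0.2212)(-1.0515)] / 2.90465652 = 0.61274612 / 2.90465652 = 0.211
  phi_hat_2 = [gamma(0) gamma(2) - gamma(1)^2] / det = [(1.7186)(-1.0515) - (0.2212)^2] / 2.90465652 = -1.85603734 / 2.90465652 = -0.639
So phi_hat = [0.2110, -0.6390].
Therefore phi_hat_2 = -0.6390.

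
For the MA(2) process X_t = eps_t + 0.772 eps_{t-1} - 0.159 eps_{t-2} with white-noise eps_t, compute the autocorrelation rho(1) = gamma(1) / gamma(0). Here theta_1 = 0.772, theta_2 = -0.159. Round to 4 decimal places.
\rho(1) = 0.4005

For an MA(q) process with theta_0 = 1, the autocovariance is
  gamma(k) = sigma^2 * sum_{i=0..q-k} theta_i * theta_{i+k},
and rho(k) = gamma(k) / gamma(0). Sigma^2 cancels.
  numerator   = (1)*(0.772) + (0.772)*(-0.159) = 0.649252.
  denominator = (1)^2 + (0.772)^2 + (-0.159)^2 = 1.621265.
  rho(1) = 0.649252 / 1.621265 = 0.4005.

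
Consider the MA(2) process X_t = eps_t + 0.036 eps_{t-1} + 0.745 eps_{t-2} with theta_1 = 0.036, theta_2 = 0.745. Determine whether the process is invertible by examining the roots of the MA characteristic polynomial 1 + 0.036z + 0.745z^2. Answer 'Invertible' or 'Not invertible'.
\text{Invertible}

The MA(q) characteristic polynomial is P(z) = 1 + 0.036z + 0.745z^2.
Invertibility requires all roots to lie outside the unit circle, i.e. |z| > 1 for every root.
Set 1 + (0.036) z + (0.745) z^2 = 0, i.e. a z^2 + b z + c = 0 with a = 0.745, b = 0.036, c = 1.
Discriminant D = b^2 - 4ac = (0.036)^2 - 4*(0.745)*1 = 0.001296 - (2.98) = -2.978704.
D < 0, so the roots are the complex-conjugate pair z = (-b +/- i sqrt(-D)) / (2a) = -0.0242 +/- 1.1583i.
For a conjugate pair |z|^2 = z * conj(z) = (product of roots) = c/a = 1/(0.745) = 1.342282, so |z| = sqrt(1.342282) = 1.1586 for both roots.
Moduli of all roots: 1.1586, 1.1586.
All moduli strictly greater than 1? Yes.
Verdict: Invertible.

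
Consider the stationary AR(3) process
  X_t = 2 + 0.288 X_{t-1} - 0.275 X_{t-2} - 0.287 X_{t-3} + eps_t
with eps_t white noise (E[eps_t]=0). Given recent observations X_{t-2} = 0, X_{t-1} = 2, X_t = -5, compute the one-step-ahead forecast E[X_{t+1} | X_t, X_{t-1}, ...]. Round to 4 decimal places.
E[X_{t+1} \mid \mathcal F_t] = 0.0100

For an AR(p) model X_t = c + sum_i phi_i X_{t-i} + eps_t, the
one-step-ahead conditional mean is
  E[X_{t+1} | X_t, ...] = c + sum_i phi_i X_{t+1-i}.
Substitute known values:
  E[X_{t+1} | ...] = 2 + (0.288) * (-5) + (-0.275) * (2) + (-0.287) * (0)
                   = 0.0100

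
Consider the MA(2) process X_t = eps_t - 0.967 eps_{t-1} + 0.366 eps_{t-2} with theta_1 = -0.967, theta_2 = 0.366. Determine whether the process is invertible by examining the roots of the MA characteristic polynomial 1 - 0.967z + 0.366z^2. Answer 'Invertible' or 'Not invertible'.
\text{Invertible}

The MA(q) characteristic polynomial is P(z) = 1 - 0.967z + 0.366z^2.
Invertibility requires all roots to lie outside the unit circle, i.e. |z| > 1 for every root.
Set 1 + (-0.967) z + (0.366) z^2 = 0, i.e. a z^2 + b z + c = 0 with a = 0.366, b = -0.967, c = 1.
Discriminant D = b^2 - 4ac = (-0.967)^2 - 4*(0.366)*1 = 0.935089 - (1.464) = -0.528911.
D < 0, so the roots are the complex-conjugate pair z = (-b +/- i sqrt(-D)) / (2a) = 1.321 +/- 0.9935i.
For a conjugate pair |z|^2 = z * conj(z) = (product of roots) = c/a = 1/(0.366) = 2.73224, so |z| = sqrt(2.73224) = 1.6529 for both roots.
Moduli of all roots: 1.6529, 1.6529.
All moduli strictly greater than 1? Yes.
Verdict: Invertible.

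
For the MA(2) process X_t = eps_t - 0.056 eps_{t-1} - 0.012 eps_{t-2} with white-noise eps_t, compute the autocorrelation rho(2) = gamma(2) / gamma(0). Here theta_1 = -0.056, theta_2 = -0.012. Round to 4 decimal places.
\rho(2) = -0.0120

For an MA(q) process with theta_0 = 1, the autocovariance is
  gamma(k) = sigma^2 * sum_{i=0..q-k} theta_i * theta_{i+k},
and rho(k) = gamma(k) / gamma(0). Sigma^2 cancels.
  numerator   = (1)*(-0.012) = -0.012.
  denominator = (1)^2 + (-0.056)^2 + (-0.012)^2 = 1.00328.
  rho(2) = -0.012 / 1.00328 = -0.0120.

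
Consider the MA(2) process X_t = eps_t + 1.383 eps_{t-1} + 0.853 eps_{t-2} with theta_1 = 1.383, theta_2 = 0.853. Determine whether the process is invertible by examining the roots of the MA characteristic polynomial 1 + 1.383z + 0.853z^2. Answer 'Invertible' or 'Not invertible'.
\text{Invertible}

The MA(q) characteristic polynomial is P(z) = 1 + 1.383z + 0.853z^2.
Invertibility requires all roots to lie outside the unit circle, i.e. |z| > 1 for every root.
Set 1 + (1.383) z + (0.853) z^2 = 0, i.e. a z^2 + b z + c = 0 with a = 0.853, b = 1.383, c = 1.
Discriminant D = b^2 - 4ac = (1.383)^2 - 4*(0.853)*1 = 1.912689 - (3.412) = -1.499311.
D < 0, so the roots are the complex-conjugate pair z = (-b +/- i sqrt(-D)) / (2a) = -0.8107 +/- 0.7177i.
For a conjugate pair |z|^2 = z * conj(z) = (product of roots) = c/a = 1/(0.853) = 1.172333, so |z| = sqrt(1.172333) = 1.0827 for both roots.
Moduli of all roots: 1.0827, 1.0827.
All moduli strictly greater than 1? Yes.
Verdict: Invertible.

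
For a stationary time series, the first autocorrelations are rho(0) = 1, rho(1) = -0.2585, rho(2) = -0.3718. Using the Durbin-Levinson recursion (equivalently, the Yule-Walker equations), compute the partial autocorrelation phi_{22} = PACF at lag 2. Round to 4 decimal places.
\phi_{22} = -0.4700

The PACF at lag k is phi_{kk}, the last component of the solution
to the Yule-Walker system G_k phi = r_k where
  (G_k)_{ij} = rho(|i - j|), (r_k)_i = rho(i), i,j = 1..k.
Equivalently, Durbin-Levinson gives phi_{kk} iteratively:
  phi_{11} = rho(1)
  phi_{kk} = [rho(k) - sum_{j=1..k-1} phi_{k-1,j} rho(k-j)]
            / [1 - sum_{j=1..k-1} phi_{k-1,j} rho(j)],
  phi_{k,j} = phi_{k-1,j} - phi_{kk} phi_{k-1,k-j},  j = 1..k-1.
Step k = 1:
  phi_11 = rho(1) = -0.2585.
Step k = 2:
  phi_22 = [rho(2) - phi_11 rho(1)] / [1 - phi_11 rho(1)] = [-0.3718 - (-0.2585)(-0.2585)] / [1 - (-0.2585)(-0.2585)]
         = -0.43862225 / 0.93317775 = -0.47.
Therefore phi_{22} = -0.4700.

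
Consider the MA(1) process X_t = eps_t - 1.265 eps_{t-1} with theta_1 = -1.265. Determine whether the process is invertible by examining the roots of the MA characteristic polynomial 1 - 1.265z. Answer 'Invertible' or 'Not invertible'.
\text{Not invertible}

The MA(q) characteristic polynomial is P(z) = 1 - 1.265z.
Invertibility requires all roots to lie outside the unit circle, i.e. |z| > 1 for every root.
This is linear in z: 1 + (-1.265) z = 0  =>  z = -1/(-1.265) = 0.790514,  |z| = 0.790514.
Moduli of all roots: 0.7905.
All moduli strictly greater than 1? No.
Verdict: Not invertible.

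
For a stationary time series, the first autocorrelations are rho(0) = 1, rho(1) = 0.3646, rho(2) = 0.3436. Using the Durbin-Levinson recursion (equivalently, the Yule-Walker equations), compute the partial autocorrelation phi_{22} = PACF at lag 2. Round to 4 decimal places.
\phi_{22} = 0.2430

The PACF at lag k is phi_{kk}, the last component of the solution
to the Yule-Walker system G_k phi = r_k where
  (G_k)_{ij} = rho(|i - j|), (r_k)_i = rho(i), i,j = 1..k.
Equivalently, Durbin-Levinson gives phi_{kk} iteratively:
  phi_{11} = rho(1)
  phi_{kk} = [rho(k) - sum_{j=1..k-1} phi_{k-1,j} rho(k-j)]
            / [1 - sum_{j=1..k-1} phi_{k-1,j} rho(j)],
  phi_{k,j} = phi_{k-1,j} - phi_{kk} phi_{k-1,k-j},  j = 1..k-1.
Step k = 1:
  phi_11 = rho(1) = 0.3646.
Step k = 2:
  phi_22 = [rho(2) - phi_11 rho(1)] / [1 - phi_11 rho(1)] = [0.3436 - (0.3646)(0.3646)] / [1 - (0.3646)(0.3646)]
         = 0.21066684 / 0.86706684 = 0.243.
Therefore phi_{22} = 0.2430.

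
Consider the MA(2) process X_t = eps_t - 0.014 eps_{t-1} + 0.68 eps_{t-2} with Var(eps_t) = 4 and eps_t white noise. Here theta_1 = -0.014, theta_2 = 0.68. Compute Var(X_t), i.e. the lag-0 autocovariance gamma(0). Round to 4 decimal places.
\gamma(0) = 5.8504

For an MA(q) process X_t = eps_t + sum_i theta_i eps_{t-i} with
Var(eps_t) = sigma^2, the variance is
  gamma(0) = sigma^2 * (1 + sum_i theta_i^2).
  sum_i theta_i^2 = (-0.014)^2 + (0.68)^2 = 0.000196 + 0.4624 = 0.462596.
  gamma(0) = 4 * (1 + 0.462596) = 4 * 1.462596 = 5.850384, which rounds to 5.8504.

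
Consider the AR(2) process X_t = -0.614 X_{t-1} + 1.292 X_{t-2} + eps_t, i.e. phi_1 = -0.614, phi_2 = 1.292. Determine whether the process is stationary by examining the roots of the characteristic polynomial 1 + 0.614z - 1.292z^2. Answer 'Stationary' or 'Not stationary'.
\text{Not stationary}

The AR(p) characteristic polynomial is P(z) = 1 + 0.614z - 1.292z^2.
Stationarity requires all roots to lie outside the unit circle, i.e. |z| > 1 for every root.
Set 1 + (0.614) z + (-1.292) z^2 = 0, i.e. a z^2 + b z + c = 0 with a = -1.292, b = 0.614, c = 1.
Discriminant D = b^2 - 4ac = (0.614)^2 - 4*(-1.292)*1 = 0.376996 - (-5.168) = 5.544996.
D >= 0, so the roots are real: z = (-b +/- sqrt(D)) / (2a) = (-0.614 +/- 2.354782) / (-2.584).
  z_1 = (-0.614 + 2.354782) / (-2.584) = -0.6737,   |z_1| = 0.6737.
  z_2 = (-0.614 - 2.354782) / (-2.584) = 1.1489,   |z_2| = 1.1489.
Moduli of all roots: 0.6737, 1.1489.
All moduli strictly greater than 1? No.
Verdict: Not stationary.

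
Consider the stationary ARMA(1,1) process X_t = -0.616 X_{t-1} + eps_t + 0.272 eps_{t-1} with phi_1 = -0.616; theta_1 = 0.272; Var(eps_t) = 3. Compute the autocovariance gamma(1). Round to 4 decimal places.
\gamma(1) = -1.3844

Multiply the model equation by X_{t-k} and take expectations. With theta_0 = psi_0 = 1 and psi_j the MA(infinity) weights, this gives
  gamma(k) - sum_i phi_i gamma(k-i) = c_k,
  c_k = sigma^2 * sum_{j=k..q} theta_j psi_{j-k}   (c_k = 0 for k > q),
using gamma(-m) = gamma(m).
psi-weights needed (psi_j = theta_j + sum_i phi_i psi_{j-i}):
  psi_1 = theta_1 + phi_1 = 0.272 + (-0.616) = -0.344
Right-hand sides:
  c_0 = sigma^2 (1 + theta_1 psi_1) = 3 * (1 + (0.272)(-0.344)) = 3 * 0.906432 = 2.719296
  c_1 = sigma^2 theta_1 = 3 * (0.272) = 0.816
  c_2 = 0
Equations for k = 0 and k = 1 (AR order 1):
  gamma(0) = phi_1 gamma(1) + c_0
  gamma(1) = phi_1 gamma(0) + c_1
Substituting the second into the first: gamma(0) (1 - phi_1^2) = c_0 + phi_1 c_1, so
  gamma(0) = (c_0 + phi_1 c_1) / (1 - phi_1^2) = (2.719296 + (-0.616)(0.816)) / (1 - (-0.616)^2) = 2.21664 / 0.620544 = 3.572092.
  gamma(1) = phi_1 gamma(0) + c_1 = (-0.616)(3.572092) + (0.816) = -1.384408.
Therefore gamma(1) = -1.3844 (to 4 decimal places).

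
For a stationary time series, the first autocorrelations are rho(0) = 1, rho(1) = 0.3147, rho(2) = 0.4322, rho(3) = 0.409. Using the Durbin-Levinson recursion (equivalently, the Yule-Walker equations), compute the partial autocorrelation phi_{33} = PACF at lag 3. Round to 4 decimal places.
\phi_{33} = 0.2660

The PACF at lag k is phi_{kk}, the last component of the solution
to the Yule-Walker system G_k phi = r_k where
  (G_k)_{ij} = rho(|i - j|), (r_k)_i = rho(i), i,j = 1..k.
Equivalently, Durbin-Levinson gives phi_{kk} iteratively:
  phi_{11} = rho(1)
  phi_{kk} = [rho(k) - sum_{j=1..k-1} phi_{k-1,j} rho(k-j)]
            / [1 - sum_{j=1..k-1} phi_{k-1,j} rho(j)],
  phi_{k,j} = phi_{k-1,j} - phi_{kk} phi_{k-1,k-j},  j = 1..k-1.
Step k = 1:
  phi_11 = rho(1) = 0.3147.
Step k = 2:
  phi_22 = [rho(2) - phi_11 rho(1)] / [1 - phi_11 rho(1)] = [0.4322 - (0.3147)(0.3147)] / [1 - (0.3147)(0.3147)]
         = 0.33316391 / 0.90096391 = 0.369786.
  Update: phi_21 = phi_11 - phi_22 phi_11 = 0.3147 - (0.369786)(0.3147) = 0.198328.
Step k = 3:
  phi_33 = [rho(3) - phi_21 rho(2) - phi_22 rho(1)] / [1 - phi_21 rho(1) - phi_22 rho(2)]
    numerator   = 0.409 - (0.198328)(0.4322) - (0.369786)(0.3147) = 0.20691082
    denominator = 1 - (0.198328)(0.3147) - (0.369786)(0.4322) = 0.77776453
  phi_33 = 0.20691082 / 0.77776453 = 0.266.
Therefore phi_{33} = 0.2660.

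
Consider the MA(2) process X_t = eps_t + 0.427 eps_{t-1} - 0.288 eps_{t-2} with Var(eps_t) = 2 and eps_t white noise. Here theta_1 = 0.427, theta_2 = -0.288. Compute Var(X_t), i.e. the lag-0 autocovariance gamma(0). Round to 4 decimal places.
\gamma(0) = 2.5305

For an MA(q) process X_t = eps_t + sum_i theta_i eps_{t-i} with
Var(eps_t) = sigma^2, the variance is
  gamma(0) = sigma^2 * (1 + sum_i theta_i^2).
  sum_i theta_i^2 = (0.427)^2 + (-0.288)^2 = 0.182329 + 0.082944 = 0.265273.
  gamma(0) = 2 * (1 + 0.265273) = 2 * 1.265273 = 2.530546, which rounds to 2.5305.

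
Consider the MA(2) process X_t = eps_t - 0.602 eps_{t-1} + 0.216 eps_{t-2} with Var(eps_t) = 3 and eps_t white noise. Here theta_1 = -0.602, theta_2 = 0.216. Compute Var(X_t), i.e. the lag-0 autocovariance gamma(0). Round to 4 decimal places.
\gamma(0) = 4.2272

For an MA(q) process X_t = eps_t + sum_i theta_i eps_{t-i} with
Var(eps_t) = sigma^2, the variance is
  gamma(0) = sigma^2 * (1 + sum_i theta_i^2).
  sum_i theta_i^2 = (-0.602)^2 + (0.216)^2 = 0.362404 + 0.046656 = 0.40906.
  gamma(0) = 3 * (1 + 0.40906) = 3 * 1.40906 = 4.22718, which rounds to 4.2272.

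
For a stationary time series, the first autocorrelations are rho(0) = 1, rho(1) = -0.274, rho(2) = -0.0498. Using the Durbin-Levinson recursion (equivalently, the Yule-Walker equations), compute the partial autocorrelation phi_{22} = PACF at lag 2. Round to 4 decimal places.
\phi_{22} = -0.1350

The PACF at lag k is phi_{kk}, the last component of the solution
to the Yule-Walker system G_k phi = r_k where
  (G_k)_{ij} = rho(|i - j|), (r_k)_i = rho(i), i,j = 1..k.
Equivalently, Durbin-Levinson gives phi_{kk} iteratively:
  phi_{11} = rho(1)
  phi_{kk} = [rho(k) - sum_{j=1..k-1} phi_{k-1,j} rho(k-j)]
            / [1 - sum_{j=1..k-1} phi_{k-1,j} rho(j)],
  phi_{k,j} = phi_{k-1,j} - phi_{kk} phi_{k-1,k-j},  j = 1..k-1.
Step k = 1:
  phi_11 = rho(1) = -0.274.
Step k = 2:
  phi_22 = [rho(2) - phi_11 rho(1)] / [1 - phi_11 rho(1)] = [-0.0498 - (-0.274)(-0.274)] / [1 - (-0.274)(-0.274)]
         = -0.124876 / 0.924924 = -0.135.
Therefore phi_{22} = -0.1350.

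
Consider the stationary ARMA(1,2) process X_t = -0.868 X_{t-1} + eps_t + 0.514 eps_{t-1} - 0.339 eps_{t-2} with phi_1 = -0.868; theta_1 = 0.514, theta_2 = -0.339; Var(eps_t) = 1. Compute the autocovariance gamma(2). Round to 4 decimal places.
\gamma(2) = -0.0384

Multiply the model equation by X_{t-k} and take expectations. With theta_0 = psi_0 = 1 and psi_j the MA(infinity) weights, this gives
  gamma(k) - sum_i phi_i gamma(k-i) = c_k,
  c_k = sigma^2 * sum_{j=k..q} theta_j psi_{j-k}   (c_k = 0 for k > q),
using gamma(-m) = gamma(m).
psi-weights needed (psi_j = theta_j + sum_i phi_i psi_{j-i}):
  psi_1 = theta_1 + phi_1 = 0.514 + (-0.868) = -0.354
  psi_2 = theta_2 + phi_1 psi_1 = -0.339 + (-0.868)(-0.354) = -0.031728
Right-hand sides:
  c_0 = sigma^2 (1 + theta_1 psi_1 + theta_2 psi_2) = 1 * (1 + (0.514)(-0.354) + (-0.339)(-0.031728)) = 1 * 0.8288 = 0.8288
  c_1 = sigma^2 (theta_1 + theta_2 psi_1) = 1 * (0.514 + (-0.339)(-0.354)) = 0.634006
  c_2 = sigma^2 theta_2 = 1 * (-0.339) = -0.339
Equations for k = 0 and k = 1 (AR order 1):
  gamma(0) = phi_1 gamma(1) + c_0
  gamma(1) = phi_1 gamma(0) + c_1
Substituting the second into the first: gamma(0) (1 - phi_1^2) = c_0 + phi_1 c_1, so
  gamma(0) = (c_0 + phi_1 c_1) / (1 - phi_1^2) = (0.8288 + (-0.868)(0.634006)) / (1 - (-0.868)^2) = 0.278483 / 0.246576 = 1.129399.
  gamma(1) = phi_1 gamma(0) + c_1 = (-0.868)(1.129399) + (0.634006) = -0.346312.
For k = 2: gamma(2) = phi_1 gamma(1) + c_2
  = (-0.868)(-0.346312) + (-0.339) = -0.038401.
Therefore gamma(2) = -0.0384 (to 4 decimal places).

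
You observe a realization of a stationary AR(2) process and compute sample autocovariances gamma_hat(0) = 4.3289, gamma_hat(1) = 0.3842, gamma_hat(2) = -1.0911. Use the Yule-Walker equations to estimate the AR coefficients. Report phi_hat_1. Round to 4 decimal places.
\hat\phi_{1} = 0.1120

The Yule-Walker equations for an AR(p) process read, in matrix form,
  Gamma_p phi = r_p,   with   (Gamma_p)_{ij} = gamma(|i - j|),
                       (r_p)_i = gamma(i),   i,j = 1..p.
Substitute the sample gammas (Toeplitz matrix and right-hand side of size 2):
  Gamma_p = [[4.3289, 0.3842], [0.3842, 4.3289]]
  r_p     = [0.3842, -1.0911]
Written out:
  4.3289 phi_1 + 0.3842 phi_2 = 0.3842
  0.3842 phi_1 + 4.3289 phi_2 = -1.0911
Solve by Cramer's rule:
  det = gamma(0)^2 - gamma(1)^2 = (4.3289)^2 - (0.3842)^2 = 18.73937521 - 0.14760964 = 18.59176557
  phi_hat_1 = [gamma(1) gamma(0) - gamma(1) gamma(2)] / det = [(0.3842)(4.3289) - (0.3842)(-1.0911)] / 18.59176557 = 2.082364 / 18.59176557 = 0.112
  phi_hat_2 = [gamma(0) gamma(2) - gamma(1)^2] / det = [(4.3289)(-1.0911) - (0.3842)^2] / 18.59176557 = -4.87087243 / 18.59176557 = -0.262
So phi_hat = [0.1120, -0.2620].
Therefore phi_hat_1 = 0.1120.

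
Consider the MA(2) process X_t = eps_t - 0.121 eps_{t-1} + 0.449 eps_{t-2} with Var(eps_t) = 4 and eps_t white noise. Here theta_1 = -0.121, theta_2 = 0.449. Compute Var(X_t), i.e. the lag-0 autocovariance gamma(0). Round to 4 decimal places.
\gamma(0) = 4.8650

For an MA(q) process X_t = eps_t + sum_i theta_i eps_{t-i} with
Var(eps_t) = sigma^2, the variance is
  gamma(0) = sigma^2 * (1 + sum_i theta_i^2).
  sum_i theta_i^2 = (-0.121)^2 + (0.449)^2 = 0.014641 + 0.201601 = 0.216242.
  gamma(0) = 4 * (1 + 0.216242) = 4 * 1.216242 = 4.864968, which rounds to 4.8650.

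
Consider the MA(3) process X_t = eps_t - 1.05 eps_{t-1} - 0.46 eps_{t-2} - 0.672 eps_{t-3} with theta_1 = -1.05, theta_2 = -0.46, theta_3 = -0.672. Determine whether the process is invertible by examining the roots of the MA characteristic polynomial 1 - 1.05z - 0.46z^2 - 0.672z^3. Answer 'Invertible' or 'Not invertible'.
\text{Not invertible}

The MA(q) characteristic polynomial is P(z) = 1 - 1.05z - 0.46z^2 - 0.672z^3.
Invertibility requires all roots to lie outside the unit circle, i.e. |z| > 1 for every root.
Degree 3: look for a simple real root z0 first, then factor out (1 - z/z0) and solve the remaining quadratic.
Testing z0 = 0.625: P(0.625) = 1 + (-1.05)(0.625) + (-0.46)(0.625)^2 + (-0.672)(0.625)^3
  = 1 + (-0.65625) + (-0.179688) + (-0.164062) = 0.  So z_0 = 0.625 is a root, |z_0| = 0.625.
Divide out the factor (1 - 1.6 z) = (1 - z/z0) (since 1/z0 = 1.6):
  P(z) = (1 - 1.6 z)(1 + (0.55) z + (0.42) z^2)
  [check: z-coef 0.55 - (1.6) = -1.05; z^2-coef 0.42 - (1.6)(0.55) = -0.46; z^3-coef -(1.6)(0.42) = -0.672.]
Remaining roots from the quadratic factor 1 + (0.55) z + (0.42) z^2:
  Set 1 + (0.55) z + (0.42) z^2 = 0, i.e. a z^2 + b z + c = 0 with a = 0.42, b = 0.55, c = 1.
  Discriminant D = b^2 - 4ac = (0.55)^2 - 4*(0.42)*1 = 0.3025 - (1.68) = -1.3775.
  D < 0, so the roots are the complex-conjugate pair z = (-b +/- i sqrt(-D)) / (2a) = -0.6548 +/- 1.3972i.
  For a conjugate pair |z|^2 = z * conj(z) = (product of roots) = c/a = 1/(0.42) = 2.380952, so |z| = sqrt(2.380952) = 1.543 for both roots.
Moduli of all roots: 0.6250, 1.5430, 1.5430.
All moduli strictly greater than 1? No.
Verdict: Not invertible.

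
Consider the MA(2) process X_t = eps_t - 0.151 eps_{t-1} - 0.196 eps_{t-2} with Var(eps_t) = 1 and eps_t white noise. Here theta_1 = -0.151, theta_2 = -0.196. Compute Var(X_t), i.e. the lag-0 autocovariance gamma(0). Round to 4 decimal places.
\gamma(0) = 1.0612

For an MA(q) process X_t = eps_t + sum_i theta_i eps_{t-i} with
Var(eps_t) = sigma^2, the variance is
  gamma(0) = sigma^2 * (1 + sum_i theta_i^2).
  sum_i theta_i^2 = (-0.151)^2 + (-0.196)^2 = 0.022801 + 0.038416 = 0.061217.
  gamma(0) = 1 * (1 + 0.061217) = 1 * 1.061217 = 1.061217, which rounds to 1.0612.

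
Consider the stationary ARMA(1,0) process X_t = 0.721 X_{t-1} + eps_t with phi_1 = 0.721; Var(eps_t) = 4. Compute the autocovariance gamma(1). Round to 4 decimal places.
\gamma(1) = 6.0063

Multiply the model equation by X_{t-k} and take expectations. With theta_0 = psi_0 = 1 and psi_j the MA(infinity) weights, this gives
  gamma(k) - sum_i phi_i gamma(k-i) = c_k,
  c_k = sigma^2 * sum_{j=k..q} theta_j psi_{j-k}   (c_k = 0 for k > q),
using gamma(-m) = gamma(m).
Pure AR (q = 0): c_0 = sigma^2 = 4, c_k = 0 for k >= 1.
Equations for k = 0 and k = 1 (AR order 1):
  gamma(0) = phi_1 gamma(1) + c_0
  gamma(1) = phi_1 gamma(0) + c_1
Substituting the second into the first: gamma(0) (1 - phi_1^2) = c_0 + phi_1 c_1, so
  gamma(0) = c_0 / (1 - phi_1^2) = 4 / (1 - (0.721)^2) = 4 / 0.480159 = 8.330574.
  gamma(1) = phi_1 gamma(0) = (0.721)(8.330574) = 6.006344.
Therefore gamma(1) = 6.0063 (to 4 decimal places).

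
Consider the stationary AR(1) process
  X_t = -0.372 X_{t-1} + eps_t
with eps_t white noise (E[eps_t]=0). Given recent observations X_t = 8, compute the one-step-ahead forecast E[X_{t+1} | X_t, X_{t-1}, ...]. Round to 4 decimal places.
E[X_{t+1} \mid \mathcal F_t] = -2.9760

For an AR(p) model X_t = c + sum_i phi_i X_{t-i} + eps_t, the
one-step-ahead conditional mean is
  E[X_{t+1} | X_t, ...] = c + sum_i phi_i X_{t+1-i}.
Substitute known values:
  E[X_{t+1} | ...] = (-0.372) * (8)
                   = -2.9760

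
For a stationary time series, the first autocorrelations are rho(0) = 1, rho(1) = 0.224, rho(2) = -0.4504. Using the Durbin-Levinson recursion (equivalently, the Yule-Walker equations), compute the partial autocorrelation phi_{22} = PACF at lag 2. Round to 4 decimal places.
\phi_{22} = -0.5270

The PACF at lag k is phi_{kk}, the last component of the solution
to the Yule-Walker system G_k phi = r_k where
  (G_k)_{ij} = rho(|i - j|), (r_k)_i = rho(i), i,j = 1..k.
Equivalently, Durbin-Levinson gives phi_{kk} iteratively:
  phi_{11} = rho(1)
  phi_{kk} = [rho(k) - sum_{j=1..k-1} phi_{k-1,j} rho(k-j)]
            / [1 - sum_{j=1..k-1} phi_{k-1,j} rho(j)],
  phi_{k,j} = phi_{k-1,j} - phi_{kk} phi_{k-1,k-j},  j = 1..k-1.
Step k = 1:
  phi_11 = rho(1) = 0.224.
Step k = 2:
  phi_22 = [rho(2) - phi_11 rho(1)] / [1 - phi_11 rho(1)] = [-0.4504 - (0.224)(0.224)] / [1 - (0.224)(0.224)]
         = -0.500576 / 0.949824 = -0.527.
Therefore phi_{22} = -0.5270.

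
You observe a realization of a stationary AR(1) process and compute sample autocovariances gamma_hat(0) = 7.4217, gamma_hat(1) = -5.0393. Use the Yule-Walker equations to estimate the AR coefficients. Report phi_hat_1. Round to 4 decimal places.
\hat\phi_{1} = -0.6790

The Yule-Walker equations for an AR(p) process read, in matrix form,
  Gamma_p phi = r_p,   with   (Gamma_p)_{ij} = gamma(|i - j|),
                       (r_p)_i = gamma(i),   i,j = 1..p.
Substitute the sample gammas (Toeplitz matrix and right-hand side of size 1):
  Gamma_p = [[7.4217]]
  r_p     = [-5.0393]
With p = 1 this is the single equation gamma(0) phi_1 = gamma(1):
  phi_hat_1 = gamma(1) / gamma(0) = -5.0393 / 7.4217 = -0.6790.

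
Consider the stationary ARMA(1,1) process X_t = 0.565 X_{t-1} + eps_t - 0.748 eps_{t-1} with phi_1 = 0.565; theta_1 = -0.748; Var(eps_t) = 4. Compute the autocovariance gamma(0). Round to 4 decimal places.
\gamma(0) = 4.1968

Multiply the model equation by X_{t-k} and take expectations. With theta_0 = psi_0 = 1 and psi_j the MA(infinity) weights, this gives
  gamma(k) - sum_i phi_i gamma(k-i) = c_k,
  c_k = sigma^2 * sum_{j=k..q} theta_j psi_{j-k}   (c_k = 0 for k > q),
using gamma(-m) = gamma(m).
psi-weights needed (psi_j = theta_j + sum_i phi_i psi_{j-i}):
  psi_1 = theta_1 + phi_1 = -0.748 + (0.565) = -0.183
Right-hand sides:
  c_0 = sigma^2 (1 + theta_1 psi_1) = 4 * (1 + (-0.748)(-0.183)) = 4 * 1.136884 = 4.547536
  c_1 = sigma^2 theta_1 = 4 * (-0.748) = -2.992
  c_2 = 0
Equations for k = 0 and k = 1 (AR order 1):
  gamma(0) = phi_1 gamma(1) + c_0
  gamma(1) = phi_1 gamma(0) + c_1
Substituting the second into the first: gamma(0) (1 - phi_1^2) = c_0 + phi_1 c_1, so
  gamma(0) = (c_0 + phi_1 c_1) / (1 - phi_1^2) = (4.547536 + (0.565)(-2.992)) / (1 - (0.565)^2) = 2.857056 / 0.680775 = 4.19677.
Therefore gamma(0) = 4.1968 (to 4 decimal places).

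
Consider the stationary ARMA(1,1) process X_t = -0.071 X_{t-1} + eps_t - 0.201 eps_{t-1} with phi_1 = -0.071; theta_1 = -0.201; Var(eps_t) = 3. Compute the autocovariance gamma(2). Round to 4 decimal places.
\gamma(2) = 0.0591

Multiply the model equation by X_{t-k} and take expectations. With theta_0 = psi_0 = 1 and psi_j the MA(infinity) weights, this gives
  gamma(k) - sum_i phi_i gamma(k-i) = c_k,
  c_k = sigma^2 * sum_{j=k..q} theta_j psi_{j-k}   (c_k = 0 for k > q),
using gamma(-m) = gamma(m).
psi-weights needed (psi_j = theta_j + sum_i phi_i psi_{j-i}):
  psi_1 = theta_1 + phi_1 = -0.201 + (-0.071) = -0.272
Right-hand sides:
  c_0 = sigma^2 (1 + theta_1 psi_1) = 3 * (1 + (-0.201)(-0.272)) = 3 * 1.054672 = 3.164016
  c_1 = sigma^2 theta_1 = 3 * (-0.201) = -0.603
  c_2 = 0
Equations for k = 0 and k = 1 (AR order 1):
  gamma(0) = phi_1 gamma(1) + c_0
  gamma(1) = phi_1 gamma(0) + c_1
Substituting the second into the first: gamma(0) (1 - phi_1^2) = c_0 + phi_1 c_1, so
  gamma(0) = (c_0 + phi_1 c_1) / (1 - phi_1^2) = (3.164016 + (-0.071)(-0.603)) / (1 - (-0.071)^2) = 3.206829 / 0.994959 = 3.223077.
  gamma(1) = phi_1 gamma(0) + c_1 = (-0.071)(3.223077) + (-0.603) = -0.831838.
For k = 2 (> q): gamma(2) = phi_1 gamma(1) = (-0.071)(-0.831838) = 0.059061.
Therefore gamma(2) = 0.0591 (to 4 decimal places).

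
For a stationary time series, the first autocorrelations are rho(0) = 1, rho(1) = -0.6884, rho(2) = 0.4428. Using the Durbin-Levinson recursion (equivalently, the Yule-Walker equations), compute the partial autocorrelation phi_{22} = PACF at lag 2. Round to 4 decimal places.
\phi_{22} = -0.0591

The PACF at lag k is phi_{kk}, the last component of the solution
to the Yule-Walker system G_k phi = r_k where
  (G_k)_{ij} = rho(|i - j|), (r_k)_i = rho(i), i,j = 1..k.
Equivalently, Durbin-Levinson gives phi_{kk} iteratively:
  phi_{11} = rho(1)
  phi_{kk} = [rho(k) - sum_{j=1..k-1} phi_{k-1,j} rho(k-j)]
            / [1 - sum_{j=1..k-1} phi_{k-1,j} rho(j)],
  phi_{k,j} = phi_{k-1,j} - phi_{kk} phi_{k-1,k-j},  j = 1..k-1.
Step k = 1:
  phi_11 = rho(1) = -0.6884.
Step k = 2:
  phi_22 = [rho(2) - phi_11 rho(1)] / [1 - phi_11 rho(1)] = [0.4428 - (-0.6884)(-0.6884)] / [1 - (-0.6884)(-0.6884)]
         = -0.03109456 / 0.52610544 = -0.0591.
Therefore phi_{22} = -0.0591.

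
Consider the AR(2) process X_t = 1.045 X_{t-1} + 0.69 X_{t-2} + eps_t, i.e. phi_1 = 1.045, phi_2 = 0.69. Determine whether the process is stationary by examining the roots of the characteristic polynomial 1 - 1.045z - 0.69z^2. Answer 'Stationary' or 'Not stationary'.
\text{Not stationary}

The AR(p) characteristic polynomial is P(z) = 1 - 1.045z - 0.69z^2.
Stationarity requires all roots to lie outside the unit circle, i.e. |z| > 1 for every root.
Set 1 + (-1.045) z + (-0.69) z^2 = 0, i.e. a z^2 + b z + c = 0 with a = -0.69, b = -1.045, c = 1.
Discriminant D = b^2 - 4ac = (-1.045)^2 - 4*(-0.69)*1 = 1.092025 - (-2.76) = 3.852025.
D >= 0, so the roots are real: z = (-b +/- sqrt(D)) / (2a) = (1.045 +/- 1.962658) / (-1.38).
  z_1 = (1.045 + 1.962658) / (-1.38) = -2.1795,   |z_1| = 2.1795.
  z_2 = (1.045 - 1.962658) / (-1.38) = 0.665,   |z_2| = 0.665.
Moduli of all roots: 2.1795, 0.6650.
All moduli strictly greater than 1? No.
Verdict: Not stationary.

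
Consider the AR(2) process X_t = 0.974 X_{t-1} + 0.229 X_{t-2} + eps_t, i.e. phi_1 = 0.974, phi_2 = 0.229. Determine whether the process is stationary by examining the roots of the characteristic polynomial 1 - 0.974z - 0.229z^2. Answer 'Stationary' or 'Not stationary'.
\text{Not stationary}

The AR(p) characteristic polynomial is P(z) = 1 - 0.974z - 0.229z^2.
Stationarity requires all roots to lie outside the unit circle, i.e. |z| > 1 for every root.
Set 1 + (-0.974) z + (-0.229) z^2 = 0, i.e. a z^2 + b z + c = 0 with a = -0.229, b = -0.974, c = 1.
Discriminant D = b^2 - 4ac = (-0.974)^2 - 4*(-0.229)*1 = 0.948676 - (-0.916) = 1.864676.
D >= 0, so the roots are real: z = (-b +/- sqrt(D)) / (2a) = (0.974 +/- 1.365531) / (-0.458).
  z_1 = (0.974 + 1.365531) / (-0.458) = -5.1081,   |z_1| = 5.1081.
  z_2 = (0.974 - 1.365531) / (-0.458) = 0.8549,   |z_2| = 0.8549.
Moduli of all roots: 5.1081, 0.8549.
All moduli strictly greater than 1? No.
Verdict: Not stationary.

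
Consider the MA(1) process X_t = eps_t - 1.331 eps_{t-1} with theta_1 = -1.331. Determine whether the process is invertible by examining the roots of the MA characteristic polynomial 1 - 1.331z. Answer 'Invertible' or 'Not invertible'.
\text{Not invertible}

The MA(q) characteristic polynomial is P(z) = 1 - 1.331z.
Invertibility requires all roots to lie outside the unit circle, i.e. |z| > 1 for every root.
This is linear in z: 1 + (-1.331) z = 0  =>  z = -1/(-1.331) = 0.751315,  |z| = 0.751315.
Moduli of all roots: 0.7513.
All moduli strictly greater than 1? No.
Verdict: Not invertible.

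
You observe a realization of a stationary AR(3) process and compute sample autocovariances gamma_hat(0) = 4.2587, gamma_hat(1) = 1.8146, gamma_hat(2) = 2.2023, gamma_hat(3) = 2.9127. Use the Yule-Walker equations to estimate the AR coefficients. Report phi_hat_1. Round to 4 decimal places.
\hat\phi_{1} = 0.0230

The Yule-Walker equations for an AR(p) process read, in matrix form,
  Gamma_p phi = r_p,   with   (Gamma_p)_{ij} = gamma(|i - j|),
                       (r_p)_i = gamma(i),   i,j = 1..p.
Substitute the sample gammas (Toeplitz matrix and right-hand side of size 3):
  Gamma_p = [[4.2587, 1.8146, 2.2023], [1.8146, 4.2587, 1.8146], [2.2023, 1.8146, 4.2587]]
  r_p     = [1.8146, 2.2023, 2.9127]
Written out (R1..R3):
  (R1) 4.2587 phi_1 + 1.8146 phi_2 + 2.2023 phi_3 = 1.8146
  (R2) 1.8146 phi_1 + 4.2587 phi_2 + 1.8146 phi_3 = 2.2023
  (R3) 2.2023 phi_1 + 1.8146 phi_2 + 4.2587 phi_3 = 2.9127
Gaussian elimination:
  R2 <- R2 - (1.8146/4.2587) R1 = R2 - (0.426092) R1:  3.485513 phi_2 + 0.876217 phi_3 = 1.429113
  R3 <- R3 - (2.2023/4.2587) R1 = R3 - (0.51713) R1:  0.876217 phi_2 + 3.119825 phi_3 = 1.974317
  R3 <- R3 - (0.876217/3.485513) R2 = R3 - (0.251388) R2:  2.899555 phi_3 = 1.615055
Back-substitution:
  phi_hat_3 = 1.615055 / 2.899555 = 0.557001
  phi_hat_2 = (1.429113 - (0.876217)(0.557001)) / 3.485513 = 0.269992
  phi_hat_1 = (1.8146 - (1.8146)(0.269992) - (2.2023)(0.557001)) / 4.2587 = 0.023009
So phi_hat = [0.0230, 0.2700, 0.5570].
Therefore phi_hat_1 = 0.0230.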